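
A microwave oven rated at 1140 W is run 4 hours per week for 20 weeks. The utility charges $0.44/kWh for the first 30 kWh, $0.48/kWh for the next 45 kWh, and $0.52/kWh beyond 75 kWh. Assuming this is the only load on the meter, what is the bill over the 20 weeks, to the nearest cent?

$43.22

Runtime = 4 h/week × 20 weeks = 80 h
Energy = 1.14 kW × 80 h = 91.2 kWh
Tier 1 (0–30 kWh): 30 × $0.44 = $13.2
Tier 2 (30–75 kWh): 45 × $0.48 = $21.6
Above 75 kWh: 16.2 × $0.52 = $8.424
Bill = $43.22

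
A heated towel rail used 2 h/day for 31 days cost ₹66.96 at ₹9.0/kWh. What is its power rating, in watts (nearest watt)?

Energy = ₹66.96 ÷ ₹9.0/kWh = 7.44 kWh
Runtime = 2 h/day × 31 days = 62 h
Power = 7.44 kWh ÷ 62 h = 0.12 kW = 120 W

120 W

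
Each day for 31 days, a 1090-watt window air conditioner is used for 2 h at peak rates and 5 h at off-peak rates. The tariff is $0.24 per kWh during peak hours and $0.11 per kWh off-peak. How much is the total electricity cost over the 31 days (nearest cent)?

Peak energy = 1.09 kW × 2 h × 31 = 67.58 kWh
Off-peak energy = 1.09 kW × 5 h × 31 = 168.95 kWh
Cost = 67.58 × $0.24 + 168.95 × $0.11 = $16.2192 + $18.5845 = $34.80

$34.80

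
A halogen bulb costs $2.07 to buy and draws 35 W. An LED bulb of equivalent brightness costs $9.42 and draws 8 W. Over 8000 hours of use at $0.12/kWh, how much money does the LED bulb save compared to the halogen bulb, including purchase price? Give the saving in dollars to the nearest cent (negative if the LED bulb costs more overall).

$18.57

halogen bulb: $2.07 + (35/1000) kW × 8000 h × $0.12 = $2.07 + $33.6 = $35.67
LED bulb: $9.42 + (8/1000) kW × 8000 h × $0.12 = $9.42 + $7.68 = $17.1
Saving = $35.67 − $17.1 = $18.57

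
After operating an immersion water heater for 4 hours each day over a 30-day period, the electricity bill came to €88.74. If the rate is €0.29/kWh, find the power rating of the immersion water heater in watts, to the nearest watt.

2550 W

Energy = €88.74 ÷ €0.29/kWh = 306 kWh
Runtime = 4 h/day × 30 days = 120 h
Power = 306 kWh ÷ 120 h = 2.55 kW = 2550 W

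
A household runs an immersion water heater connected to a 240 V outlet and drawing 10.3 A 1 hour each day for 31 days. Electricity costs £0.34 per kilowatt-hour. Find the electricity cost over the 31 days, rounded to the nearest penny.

£26.05

Power = 10.3 A × 240 V = 2472 W = 2.472 kW
Runtime = 1 h/day × 31 days = 31 h
Energy = 2.472 kW × 31 h = 76.632 kWh
Cost = 76.632 kWh × £0.34/kWh = £26.05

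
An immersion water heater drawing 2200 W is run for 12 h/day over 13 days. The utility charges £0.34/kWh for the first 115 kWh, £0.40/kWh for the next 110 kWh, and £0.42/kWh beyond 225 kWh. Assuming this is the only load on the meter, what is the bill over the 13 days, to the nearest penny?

Runtime = 12 h/day × 13 days = 156 h
Energy = 2.2 kW × 156 h = 343.2 kWh
Tier 1 (0–115 kWh): 115 × £0.34 = £39.1
Tier 2 (115–225 kWh): 110 × £0.40 = £44
Above 225 kWh: 118.2 × £0.42 = £49.644
Bill = £132.74

£132.74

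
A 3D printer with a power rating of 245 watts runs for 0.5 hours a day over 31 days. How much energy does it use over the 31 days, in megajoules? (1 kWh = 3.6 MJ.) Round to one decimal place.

13.7 MJ

Runtime = 0.5 h/day × 31 days = 15.5 h
Energy = 0.245 kW × 15.5 h = 3.7975 kWh
= 3.7975 × 3.6 MJ = 13.7 MJ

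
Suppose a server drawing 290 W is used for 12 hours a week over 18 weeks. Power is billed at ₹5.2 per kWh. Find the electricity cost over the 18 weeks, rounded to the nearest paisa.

₹325.73

Runtime = 12 h/week × 18 weeks = 216 h
Energy = 0.29 kW × 216 h = 62.64 kWh
Cost = 62.64 kWh × ₹5.2/kWh = ₹325.73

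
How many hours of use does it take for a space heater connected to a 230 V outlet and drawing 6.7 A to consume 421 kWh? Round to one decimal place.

273.2 h

Power = 6.7 A × 230 V = 1541 W = 1.541 kW
Hours = 421 kWh ÷ 1.541 kW = 273.2 h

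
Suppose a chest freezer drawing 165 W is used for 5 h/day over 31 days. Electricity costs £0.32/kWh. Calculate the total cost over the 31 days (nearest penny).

£8.18

Runtime = 5 h/day × 31 days = 155 h
Energy = 0.165 kW × 155 h = 25.575 kWh
Cost = 25.575 kWh × £0.32/kWh = £8.18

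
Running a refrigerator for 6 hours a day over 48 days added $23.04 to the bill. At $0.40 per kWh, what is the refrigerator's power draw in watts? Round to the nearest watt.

200 W

Energy = $23.04 ÷ $0.40/kWh = 57.6 kWh
Runtime = 6 h/day × 48 days = 288 h
Power = 57.6 kWh ÷ 288 h = 0.2 kW = 200 W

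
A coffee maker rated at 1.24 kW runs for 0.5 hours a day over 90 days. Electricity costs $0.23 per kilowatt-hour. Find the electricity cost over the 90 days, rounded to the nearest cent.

Runtime = 0.5 h/day × 90 days = 45 h
Energy = 1.24 kW × 45 h = 55.8 kWh
Cost = 55.8 kWh × $0.23/kWh = $12.83

$12.83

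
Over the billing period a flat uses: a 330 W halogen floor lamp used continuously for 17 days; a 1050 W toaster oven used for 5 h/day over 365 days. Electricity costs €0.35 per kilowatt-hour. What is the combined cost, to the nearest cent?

halogen floor lamp: Runtime = 24 h × 17 = 408 h
halogen floor lamp: 0.33 kW × 408 h = 134.64 kWh
toaster oven: Runtime = 5 h/day × 365 days = 1825 h
toaster oven: 1.05 kW × 1825 h = 1916.25 kWh
Total energy = 2050.89 kWh
Cost = 2050.89 × €0.35 = €717.81

€717.81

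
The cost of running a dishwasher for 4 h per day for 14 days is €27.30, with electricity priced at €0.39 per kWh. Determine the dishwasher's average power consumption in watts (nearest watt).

1250 W

Energy = €27.30 ÷ €0.39/kWh = 70 kWh
Runtime = 4 h/day × 14 days = 56 h
Power = 70 kWh ÷ 56 h = 1.25 kW = 1250 W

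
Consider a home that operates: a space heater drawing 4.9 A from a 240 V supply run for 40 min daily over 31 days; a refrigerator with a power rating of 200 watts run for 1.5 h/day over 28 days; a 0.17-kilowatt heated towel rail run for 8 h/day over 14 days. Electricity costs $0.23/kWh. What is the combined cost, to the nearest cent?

space heater: Power = 4.9 A × 240 V = 1176 W = 1.176 kW
space heater: Runtime = 40 min × 31 = 1240 min = 20.666666… h
space heater: 1.176 kW × 20.666666… h = 24.304 kWh
refrigerator: Runtime = 1.5 h/day × 28 days = 42 h
refrigerator: 0.2 kW × 42 h = 8.4 kWh
heated towel rail: Runtime = 8 h/day × 14 days = 112 h
heated towel rail: 0.17 kW × 112 h = 19.04 kWh
Total energy = 51.744 kWh
Cost = 51.744 × $0.23 = $11.90

$11.90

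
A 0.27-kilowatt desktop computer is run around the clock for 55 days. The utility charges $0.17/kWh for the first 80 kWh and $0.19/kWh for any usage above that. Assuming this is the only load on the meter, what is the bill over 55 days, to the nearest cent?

$66.12

Runtime = 24 h × 55 = 1320 h
Energy = 0.27 kW × 1320 h = 356.4 kWh
Tier 1 (0–80 kWh): 80 × $0.17 = $13.6
Above 80 kWh: 276.4 × $0.19 = $52.516
Bill = $66.12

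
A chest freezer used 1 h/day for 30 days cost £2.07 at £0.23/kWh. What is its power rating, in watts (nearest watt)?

300 W

Energy = £2.07 ÷ £0.23/kWh = 9 kWh
Runtime = 1 h/day × 30 days = 30 h
Power = 9 kWh ÷ 30 h = 0.3 kW = 300 W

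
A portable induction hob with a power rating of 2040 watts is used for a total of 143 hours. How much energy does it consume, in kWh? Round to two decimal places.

Energy = 2.04 kW × 143 h = 291.72 kWh

291.72 kWh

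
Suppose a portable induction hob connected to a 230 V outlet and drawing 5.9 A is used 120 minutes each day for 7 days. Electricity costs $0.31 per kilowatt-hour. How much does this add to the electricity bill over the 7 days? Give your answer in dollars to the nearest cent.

$5.89

Power = 5.9 A × 230 V = 1357 W = 1.357 kW
Runtime = 120 min × 7 = 840 min = 14 h
Energy = 1.357 kW × 14 h = 18.998 kWh
Cost = 18.998 kWh × $0.31/kWh = $5.89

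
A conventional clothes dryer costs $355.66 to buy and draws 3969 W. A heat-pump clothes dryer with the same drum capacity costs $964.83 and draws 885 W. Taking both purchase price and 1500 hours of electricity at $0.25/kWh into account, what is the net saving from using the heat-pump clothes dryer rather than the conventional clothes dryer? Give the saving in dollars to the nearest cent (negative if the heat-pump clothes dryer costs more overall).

$547.33

conventional clothes dryer: $355.66 + (3969/1000) kW × 1500 h × $0.25 = $355.66 + $1488.375 = $1844.035
heat-pump clothes dryer: $964.83 + (885/1000) kW × 1500 h × $0.25 = $964.83 + $331.875 = $1296.705
Saving = $1844.035 − $1296.705 = $547.33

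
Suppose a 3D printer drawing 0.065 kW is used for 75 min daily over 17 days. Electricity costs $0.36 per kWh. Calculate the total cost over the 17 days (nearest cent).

Runtime = 75 min × 17 = 1275 min = 21.25 h
Energy = 0.065 kW × 21.25 h = 1.38125 kWh
Cost = 1.38125 kWh × $0.36/kWh = $0.50

$0.50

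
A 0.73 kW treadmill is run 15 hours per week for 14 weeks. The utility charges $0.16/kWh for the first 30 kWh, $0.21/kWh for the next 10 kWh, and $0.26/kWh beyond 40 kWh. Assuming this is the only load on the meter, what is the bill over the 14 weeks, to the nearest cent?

$36.36

Runtime = 15 h/week × 14 weeks = 210 h
Energy = 0.73 kW × 210 h = 153.3 kWh
Tier 1 (0–30 kWh): 30 × $0.16 = $4.8
Tier 2 (30–40 kWh): 10 × $0.21 = $2.1
Above 40 kWh: 113.3 × $0.26 = $29.458
Bill = $36.36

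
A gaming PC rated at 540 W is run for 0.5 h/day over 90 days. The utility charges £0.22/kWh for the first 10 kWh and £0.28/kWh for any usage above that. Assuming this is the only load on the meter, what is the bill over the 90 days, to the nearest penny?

£6.20

Runtime = 0.5 h/day × 90 days = 45 h
Energy = 0.54 kW × 45 h = 24.3 kWh
Tier 1 (0–10 kWh): 10 × £0.22 = £2.2
Above 10 kWh: 14.3 × £0.28 = £4.004
Bill = £6.20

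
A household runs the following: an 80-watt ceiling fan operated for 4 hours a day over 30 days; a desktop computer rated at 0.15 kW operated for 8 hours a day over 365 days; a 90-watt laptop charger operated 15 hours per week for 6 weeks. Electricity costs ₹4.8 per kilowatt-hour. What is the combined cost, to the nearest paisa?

₹2187.36

ceiling fan: Runtime = 4 h/day × 30 days = 120 h
ceiling fan: 0.08 kW × 120 h = 9.6 kWh
desktop computer: Runtime = 8 h/day × 365 days = 2920 h
desktop computer: 0.15 kW × 2920 h = 438 kWh
laptop charger: Runtime = 15 h/week × 6 weeks = 90 h
laptop charger: 0.09 kW × 90 h = 8.1 kWh
Total energy = 455.7 kWh
Cost = 455.7 × ₹4.8 = ₹2187.36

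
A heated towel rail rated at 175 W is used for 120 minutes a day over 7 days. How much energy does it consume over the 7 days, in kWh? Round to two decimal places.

Runtime = 120 min × 7 = 840 min = 14 h
Energy = 0.175 kW × 14 h = 2.45 kWh

2.45 kWh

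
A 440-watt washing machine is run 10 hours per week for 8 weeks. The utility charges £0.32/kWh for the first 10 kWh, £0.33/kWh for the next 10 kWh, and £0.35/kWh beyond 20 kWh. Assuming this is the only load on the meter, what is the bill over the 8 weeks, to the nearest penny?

Runtime = 10 h/week × 8 weeks = 80 h
Energy = 0.44 kW × 80 h = 35.2 kWh
Tier 1 (0–10 kWh): 10 × £0.32 = £3.2
Tier 2 (10–20 kWh): 10 × £0.33 = £3.3
Above 20 kWh: 15.2 × £0.35 = £5.32
Bill = £11.82

£11.82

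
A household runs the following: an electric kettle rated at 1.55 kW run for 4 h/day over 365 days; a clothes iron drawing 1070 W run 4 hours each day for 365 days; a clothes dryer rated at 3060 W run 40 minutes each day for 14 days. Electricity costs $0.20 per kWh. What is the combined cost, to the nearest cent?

electric kettle: Runtime = 4 h/day × 365 days = 1460 h
electric kettle: 1.55 kW × 1460 h = 2263 kWh
clothes iron: Runtime = 4 h/day × 365 days = 1460 h
clothes iron: 1.07 kW × 1460 h = 1562.2 kWh
clothes dryer: Runtime = 40 min × 14 = 560 min = 9.333333… h
clothes dryer: 3.06 kW × 9.333333… h = 28.56 kWh
Total energy = 3853.76 kWh
Cost = 3853.76 × $0.20 = $770.75

$770.75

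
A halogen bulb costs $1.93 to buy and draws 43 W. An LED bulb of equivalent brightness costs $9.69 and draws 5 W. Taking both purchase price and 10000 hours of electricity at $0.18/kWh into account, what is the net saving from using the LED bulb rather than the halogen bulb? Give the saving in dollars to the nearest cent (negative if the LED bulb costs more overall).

$60.64

halogen bulb: $1.93 + (43/1000) kW × 10000 h × $0.18 = $1.93 + $77.4 = $79.33
LED bulb: $9.69 + (5/1000) kW × 10000 h × $0.18 = $9.69 + $9 = $18.69
Saving = $79.33 − $18.69 = $60.64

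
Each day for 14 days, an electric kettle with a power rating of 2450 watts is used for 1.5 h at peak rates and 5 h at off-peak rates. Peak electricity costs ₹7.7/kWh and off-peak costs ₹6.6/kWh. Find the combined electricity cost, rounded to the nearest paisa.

₹1528.07

Peak energy = 2.45 kW × 1.5 h × 14 = 51.45 kWh
Off-peak energy = 2.45 kW × 5 h × 14 = 171.5 kWh
Cost = 51.45 × ₹7.7 + 171.5 × ₹6.6 = ₹396.165 + ₹1131.9 = ₹1528.07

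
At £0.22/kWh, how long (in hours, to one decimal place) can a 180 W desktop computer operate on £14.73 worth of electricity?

372.0 h

Energy available = £14.73 ÷ £0.22/kWh = 66.9545 kWh
Hours = 66.9545 kWh ÷ 0.18 kW = 372.0 h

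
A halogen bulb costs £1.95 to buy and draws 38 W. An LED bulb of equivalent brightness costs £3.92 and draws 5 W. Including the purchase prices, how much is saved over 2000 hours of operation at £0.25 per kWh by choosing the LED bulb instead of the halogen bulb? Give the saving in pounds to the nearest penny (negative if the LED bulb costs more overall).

£14.53

halogen bulb: £1.95 + (38/1000) kW × 2000 h × £0.25 = £1.95 + £19 = £20.95
LED bulb: £3.92 + (5/1000) kW × 2000 h × £0.25 = £3.92 + £2.5 = £6.42
Saving = £20.95 − £6.42 = £14.53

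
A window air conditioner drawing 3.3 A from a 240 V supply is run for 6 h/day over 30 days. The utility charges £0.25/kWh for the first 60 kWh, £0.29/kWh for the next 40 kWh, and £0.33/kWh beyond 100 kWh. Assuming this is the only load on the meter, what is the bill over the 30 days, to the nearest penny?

£40.64

Power = 3.3 A × 240 V = 792 W = 0.792 kW
Runtime = 6 h/day × 30 days = 180 h
Energy = 0.792 kW × 180 h = 142.56 kWh
Tier 1 (0–60 kWh): 60 × £0.25 = £15
Tier 2 (60–100 kWh): 40 × £0.29 = £11.6
Above 100 kWh: 42.56 × £0.33 = £14.0448
Bill = £40.64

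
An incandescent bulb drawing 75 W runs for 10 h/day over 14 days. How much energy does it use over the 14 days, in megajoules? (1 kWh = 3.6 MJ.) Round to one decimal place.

37.8 MJ

Runtime = 10 h/day × 14 days = 140 h
Energy = 0.075 kW × 140 h = 10.5 kWh
= 10.5 × 3.6 MJ = 37.8 MJ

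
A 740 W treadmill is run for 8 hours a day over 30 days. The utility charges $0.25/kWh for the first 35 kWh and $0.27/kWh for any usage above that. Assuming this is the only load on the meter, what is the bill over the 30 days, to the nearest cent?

$47.25

Runtime = 8 h/day × 30 days = 240 h
Energy = 0.74 kW × 240 h = 177.6 kWh
Tier 1 (0–35 kWh): 35 × $0.25 = $8.75
Above 35 kWh: 142.6 × $0.27 = $38.502
Bill = $47.25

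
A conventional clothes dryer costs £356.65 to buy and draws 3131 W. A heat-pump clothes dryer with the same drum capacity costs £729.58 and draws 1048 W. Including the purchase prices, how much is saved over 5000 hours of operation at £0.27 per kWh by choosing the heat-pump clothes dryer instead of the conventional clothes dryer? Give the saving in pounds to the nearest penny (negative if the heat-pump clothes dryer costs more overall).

conventional clothes dryer: £356.65 + (3131/1000) kW × 5000 h × £0.27 = £356.65 + £4226.85 = £4583.5
heat-pump clothes dryer: £729.58 + (1048/1000) kW × 5000 h × £0.27 = £729.58 + £1414.8 = £2144.38
Saving = £4583.5 − £2144.38 = £2439.12

£2439.12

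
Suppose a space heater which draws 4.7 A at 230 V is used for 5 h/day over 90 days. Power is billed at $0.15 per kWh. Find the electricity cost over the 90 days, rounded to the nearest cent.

$72.97

Power = 4.7 A × 230 V = 1081 W = 1.081 kW
Runtime = 5 h/day × 90 days = 450 h
Energy = 1.081 kW × 450 h = 486.45 kWh
Cost = 486.45 kWh × $0.15/kWh = $72.97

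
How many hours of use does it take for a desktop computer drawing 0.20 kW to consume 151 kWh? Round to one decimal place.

Hours = 151 kWh ÷ 0.2 kW = 755.0 h

755.0 h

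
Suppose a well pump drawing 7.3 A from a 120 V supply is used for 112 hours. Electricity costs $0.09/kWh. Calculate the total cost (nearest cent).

Power = 7.3 A × 120 V = 876 W = 0.876 kW
Energy = 0.876 kW × 112 h = 98.112 kWh
Cost = 98.112 kWh × $0.09/kWh = $8.83

$8.83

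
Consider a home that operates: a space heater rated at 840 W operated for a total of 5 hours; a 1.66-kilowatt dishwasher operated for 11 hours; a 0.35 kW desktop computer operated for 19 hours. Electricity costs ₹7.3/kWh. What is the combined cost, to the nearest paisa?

₹212.50

space heater: 0.84 kW × 5 h = 4.2 kWh
dishwasher: 1.66 kW × 11 h = 18.26 kWh
desktop computer: 0.35 kW × 19 h = 6.65 kWh
Total energy = 29.11 kWh
Cost = 29.11 × ₹7.3 = ₹212.50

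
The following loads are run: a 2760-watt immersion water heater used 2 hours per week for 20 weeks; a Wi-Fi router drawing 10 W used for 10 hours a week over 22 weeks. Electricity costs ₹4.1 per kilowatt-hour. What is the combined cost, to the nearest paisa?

₹461.66

immersion water heater: Runtime = 2 h/week × 20 weeks = 40 h
immersion water heater: 2.76 kW × 40 h = 110.4 kWh
Wi-Fi router: Runtime = 10 h/week × 22 weeks = 220 h
Wi-Fi router: 0.01 kW × 220 h = 2.2 kWh
Total energy = 112.6 kWh
Cost = 112.6 × ₹4.1 = ₹461.66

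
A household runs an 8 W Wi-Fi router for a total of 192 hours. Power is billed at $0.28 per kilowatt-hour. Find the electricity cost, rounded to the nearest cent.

$0.43

Energy = 0.008 kW × 192 h = 1.536 kWh
Cost = 1.536 kWh × $0.28/kWh = $0.43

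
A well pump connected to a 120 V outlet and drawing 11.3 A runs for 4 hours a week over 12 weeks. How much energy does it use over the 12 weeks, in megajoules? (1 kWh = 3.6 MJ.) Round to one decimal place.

Power = 11.3 A × 120 V = 1356 W = 1.356 kW
Runtime = 4 h/week × 12 weeks = 48 h
Energy = 1.356 kW × 48 h = 65.088 kWh
= 65.088 × 3.6 MJ = 234.3 MJ

234.3 MJ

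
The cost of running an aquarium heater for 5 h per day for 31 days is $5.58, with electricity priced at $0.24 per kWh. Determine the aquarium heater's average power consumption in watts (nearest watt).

Energy = $5.58 ÷ $0.24/kWh = 23.25 kWh
Runtime = 5 h/day × 31 days = 155 h
Power = 23.25 kWh ÷ 155 h = 0.15 kW = 150 W

150 W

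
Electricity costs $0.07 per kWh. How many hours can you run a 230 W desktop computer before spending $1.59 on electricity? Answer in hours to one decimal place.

98.8 h

Energy available = $1.59 ÷ $0.07/kWh = 22.7143 kWh
Hours = 22.7143 kWh ÷ 0.23 kW = 98.8 h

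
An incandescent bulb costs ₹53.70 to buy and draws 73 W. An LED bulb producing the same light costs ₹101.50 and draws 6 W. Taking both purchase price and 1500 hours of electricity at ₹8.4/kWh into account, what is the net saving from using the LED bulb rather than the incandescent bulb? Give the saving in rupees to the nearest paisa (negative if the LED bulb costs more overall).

₹796.40

incandescent bulb: ₹53.70 + (73/1000) kW × 1500 h × ₹8.4 = ₹53.70 + ₹919.8 = ₹973.5
LED bulb: ₹101.50 + (6/1000) kW × 1500 h × ₹8.4 = ₹101.50 + ₹75.6 = ₹177.1
Saving = ₹973.5 − ₹177.1 = ₹796.4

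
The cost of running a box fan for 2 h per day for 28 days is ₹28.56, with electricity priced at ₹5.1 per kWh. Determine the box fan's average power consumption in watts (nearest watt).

Energy = ₹28.56 ÷ ₹5.1/kWh = 5.6 kWh
Runtime = 2 h/day × 28 days = 56 h
Power = 5.6 kWh ÷ 56 h = 0.1 kW = 100 W

100 W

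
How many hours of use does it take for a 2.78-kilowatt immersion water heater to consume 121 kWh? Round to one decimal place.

Hours = 121 kWh ÷ 2.78 kW = 43.5 h

43.5 h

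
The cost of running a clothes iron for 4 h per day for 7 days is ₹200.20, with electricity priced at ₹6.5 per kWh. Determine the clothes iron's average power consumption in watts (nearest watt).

Energy = ₹200.20 ÷ ₹6.5/kWh = 30.8 kWh
Runtime = 4 h/day × 7 days = 28 h
Power = 30.8 kWh ÷ 28 h = 1.1 kW = 1100 W

1100 W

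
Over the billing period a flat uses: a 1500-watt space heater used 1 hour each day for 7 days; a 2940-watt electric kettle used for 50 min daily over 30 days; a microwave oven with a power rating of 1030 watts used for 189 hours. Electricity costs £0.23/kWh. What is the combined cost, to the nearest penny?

£64.09

space heater: Runtime = 1 h/day × 7 days = 7 h
space heater: 1.5 kW × 7 h = 10.5 kWh
electric kettle: Runtime = 50 min × 30 = 1500 min = 25 h
electric kettle: 2.94 kW × 25 h = 73.5 kWh
microwave oven: 1.03 kW × 189 h = 194.67 kWh
Total energy = 278.67 kWh
Cost = 278.67 × £0.23 = £64.09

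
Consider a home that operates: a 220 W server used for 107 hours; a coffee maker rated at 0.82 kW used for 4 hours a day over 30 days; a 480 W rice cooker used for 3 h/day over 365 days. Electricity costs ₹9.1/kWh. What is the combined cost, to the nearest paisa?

server: 0.22 kW × 107 h = 23.54 kWh
coffee maker: Runtime = 4 h/day × 30 days = 120 h
coffee maker: 0.82 kW × 120 h = 98.4 kWh
rice cooker: Runtime = 3 h/day × 365 days = 1095 h
rice cooker: 0.48 kW × 1095 h = 525.6 kWh
Total energy = 647.54 kWh
Cost = 647.54 × ₹9.1 = ₹5892.61

₹5892.61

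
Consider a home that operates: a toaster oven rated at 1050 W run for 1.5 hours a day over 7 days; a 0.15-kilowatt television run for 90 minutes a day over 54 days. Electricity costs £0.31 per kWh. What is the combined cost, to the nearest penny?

toaster oven: Runtime = 1.5 h/day × 7 days = 10.5 h
toaster oven: 1.05 kW × 10.5 h = 11.025 kWh
television: Runtime = 90 min × 54 = 4860 min = 81 h
television: 0.15 kW × 81 h = 12.15 kWh
Total energy = 23.175 kWh
Cost = 23.175 × £0.31 = £7.18

£7.18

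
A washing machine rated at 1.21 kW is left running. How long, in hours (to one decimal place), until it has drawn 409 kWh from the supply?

338.0 h

Hours = 409 kWh ÷ 1.21 kW = 338.0 h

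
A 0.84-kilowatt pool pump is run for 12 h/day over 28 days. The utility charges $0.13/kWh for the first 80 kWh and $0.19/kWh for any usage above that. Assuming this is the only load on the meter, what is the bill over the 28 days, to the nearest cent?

$48.83

Runtime = 12 h/day × 28 days = 336 h
Energy = 0.84 kW × 336 h = 282.24 kWh
Tier 1 (0–80 kWh): 80 × $0.13 = $10.4
Above 80 kWh: 202.24 × $0.19 = $38.4256
Bill = $48.83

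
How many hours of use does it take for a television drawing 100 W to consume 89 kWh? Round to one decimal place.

Hours = 89 kWh ÷ 0.1 kW = 890.0 h

890.0 h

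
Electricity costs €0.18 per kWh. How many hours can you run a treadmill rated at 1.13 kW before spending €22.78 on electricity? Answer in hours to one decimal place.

Energy available = €22.78 ÷ €0.18/kWh = 126.5556 kWh
Hours = 126.5556 kWh ÷ 1.13 kW = 112.0 h

112.0 h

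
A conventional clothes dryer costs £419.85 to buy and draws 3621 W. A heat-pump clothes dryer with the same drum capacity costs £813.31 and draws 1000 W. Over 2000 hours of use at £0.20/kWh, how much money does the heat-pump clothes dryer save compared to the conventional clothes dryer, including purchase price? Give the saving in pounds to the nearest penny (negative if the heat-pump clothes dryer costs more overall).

£654.94

conventional clothes dryer: £419.85 + (3621/1000) kW × 2000 h × £0.20 = £419.85 + £1448.4 = £1868.25
heat-pump clothes dryer: £813.31 + (1000/1000) kW × 2000 h × £0.20 = £813.31 + £400 = £1213.31
Saving = £1868.25 − £1213.31 = £654.94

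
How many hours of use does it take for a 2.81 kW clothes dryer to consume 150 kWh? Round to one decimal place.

Hours = 150 kWh ÷ 2.81 kW = 53.4 h

53.4 h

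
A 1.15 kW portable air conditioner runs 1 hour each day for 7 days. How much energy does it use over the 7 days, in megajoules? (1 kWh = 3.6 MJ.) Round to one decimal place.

Runtime = 1 h/day × 7 days = 7 h
Energy = 1.15 kW × 7 h = 8.05 kWh
= 8.05 × 3.6 MJ = 29.0 MJ

29.0 MJ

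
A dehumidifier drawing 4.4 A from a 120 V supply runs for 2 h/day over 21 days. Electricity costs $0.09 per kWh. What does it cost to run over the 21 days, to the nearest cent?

$2.00

Power = 4.4 A × 120 V = 528 W = 0.528 kW
Runtime = 2 h/day × 21 days = 42 h
Energy = 0.528 kW × 42 h = 22.176 kWh
Cost = 22.176 kWh × $0.09/kWh = $2.00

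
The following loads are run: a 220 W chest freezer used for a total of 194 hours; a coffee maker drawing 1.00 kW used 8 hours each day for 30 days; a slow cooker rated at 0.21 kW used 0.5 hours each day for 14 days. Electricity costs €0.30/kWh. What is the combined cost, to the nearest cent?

€85.25

chest freezer: 0.22 kW × 194 h = 42.68 kWh
coffee maker: Runtime = 8 h/day × 30 days = 240 h
coffee maker: 1 kW × 240 h = 240 kWh
slow cooker: Runtime = 0.5 h/day × 14 days = 7 h
slow cooker: 0.21 kW × 7 h = 1.47 kWh
Total energy = 284.15 kWh
Cost = 284.15 × €0.30 = €85.25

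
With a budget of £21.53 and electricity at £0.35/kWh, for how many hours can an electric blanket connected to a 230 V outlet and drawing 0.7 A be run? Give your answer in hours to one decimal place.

382.1 h

Power = 0.7 A × 230 V = 161 W = 0.161 kW
Energy available = £21.53 ÷ £0.35/kWh = 61.5143 kWh
Hours = 61.5143 kWh ÷ 0.161 kW = 382.1 h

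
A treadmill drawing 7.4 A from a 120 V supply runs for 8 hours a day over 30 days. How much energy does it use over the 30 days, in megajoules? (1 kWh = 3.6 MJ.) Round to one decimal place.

Power = 7.4 A × 120 V = 888 W = 0.888 kW
Runtime = 8 h/day × 30 days = 240 h
Energy = 0.888 kW × 240 h = 213.12 kWh
= 213.12 × 3.6 MJ = 767.2 MJ

767.2 MJ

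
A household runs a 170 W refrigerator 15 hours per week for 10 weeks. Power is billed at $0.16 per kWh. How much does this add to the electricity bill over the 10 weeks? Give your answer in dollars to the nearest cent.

Runtime = 15 h/week × 10 weeks = 150 h
Energy = 0.17 kW × 150 h = 25.5 kWh
Cost = 25.5 kWh × $0.16/kWh = $4.08

$4.08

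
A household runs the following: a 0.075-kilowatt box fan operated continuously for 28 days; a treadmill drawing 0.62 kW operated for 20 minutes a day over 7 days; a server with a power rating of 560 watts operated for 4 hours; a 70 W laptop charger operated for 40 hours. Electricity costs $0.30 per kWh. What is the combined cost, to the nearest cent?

box fan: Runtime = 24 h × 28 = 672 h
box fan: 0.075 kW × 672 h = 50.4 kWh
treadmill: Runtime = 20 min × 7 = 140 min = 2.333333… h
treadmill: 0.62 kW × 2.333333… h = 1.446666… kWh
server: 0.56 kW × 4 h = 2.24 kWh
laptop charger: 0.07 kW × 40 h = 2.8 kWh
Total energy = 56.886666… kWh
Cost = 56.886666… × $0.30 = $17.07

$17.07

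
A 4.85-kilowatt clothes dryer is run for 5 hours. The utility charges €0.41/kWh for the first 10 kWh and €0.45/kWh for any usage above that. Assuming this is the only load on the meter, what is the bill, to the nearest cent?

Energy = 4.85 kW × 5 h = 24.25 kWh
Tier 1 (0–10 kWh): 10 × €0.41 = €4.1
Above 10 kWh: 14.25 × €0.45 = €6.4125
Bill = €10.51

€10.51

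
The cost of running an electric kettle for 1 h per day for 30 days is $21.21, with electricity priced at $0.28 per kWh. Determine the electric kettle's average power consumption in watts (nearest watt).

2525 W

Energy = $21.21 ÷ $0.28/kWh = 75.75 kWh
Runtime = 1 h/day × 30 days = 30 h
Power = 75.75 kWh ÷ 30 h = 2.525 kW = 2525 W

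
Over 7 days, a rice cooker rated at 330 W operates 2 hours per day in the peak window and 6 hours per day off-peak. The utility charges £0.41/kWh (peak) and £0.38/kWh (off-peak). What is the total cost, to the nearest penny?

Peak energy = 0.33 kW × 2 h × 7 = 4.62 kWh
Off-peak energy = 0.33 kW × 6 h × 7 = 13.86 kWh
Cost = 4.62 × £0.41 + 13.86 × £0.38 = £1.8942 + £5.2668 = £7.16

£7.16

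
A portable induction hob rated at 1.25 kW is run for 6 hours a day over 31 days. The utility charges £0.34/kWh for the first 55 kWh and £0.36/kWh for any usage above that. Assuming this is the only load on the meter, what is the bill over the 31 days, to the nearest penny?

£82.60

Runtime = 6 h/day × 31 days = 186 h
Energy = 1.25 kW × 186 h = 232.5 kWh
Tier 1 (0–55 kWh): 55 × £0.34 = £18.7
Above 55 kWh: 177.5 × £0.36 = £63.9
Bill = £82.60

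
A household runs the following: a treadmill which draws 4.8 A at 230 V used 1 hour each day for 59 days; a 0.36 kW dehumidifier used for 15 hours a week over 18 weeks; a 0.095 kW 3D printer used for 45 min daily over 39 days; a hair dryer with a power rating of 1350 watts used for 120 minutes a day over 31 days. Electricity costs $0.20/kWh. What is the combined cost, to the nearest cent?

$49.76

treadmill: Power = 4.8 A × 230 V = 1104 W = 1.104 kW
treadmill: Runtime = 1 h/day × 59 days = 59 h
treadmill: 1.104 kW × 59 h = 65.136 kWh
dehumidifier: Runtime = 15 h/week × 18 weeks = 270 h
dehumidifier: 0.36 kW × 270 h = 97.2 kWh
3D printer: Runtime = 45 min × 39 = 1755 min = 29.25 h
3D printer: 0.095 kW × 29.25 h = 2.77875 kWh
hair dryer: Runtime = 120 min × 31 = 3720 min = 62 h
hair dryer: 1.35 kW × 62 h = 83.7 kWh
Total energy = 248.81475 kWh
Cost = 248.81475 × $0.20 = $49.76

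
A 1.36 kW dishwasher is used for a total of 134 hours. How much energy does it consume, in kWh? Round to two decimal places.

182.24 kWh

Energy = 1.36 kW × 134 h = 182.24 kWh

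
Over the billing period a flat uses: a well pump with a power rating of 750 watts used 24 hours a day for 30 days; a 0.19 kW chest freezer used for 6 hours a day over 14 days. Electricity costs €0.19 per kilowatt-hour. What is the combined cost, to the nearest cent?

well pump: Runtime = 24 h × 30 = 720 h
well pump: 0.75 kW × 720 h = 540 kWh
chest freezer: Runtime = 6 h/day × 14 days = 84 h
chest freezer: 0.19 kW × 84 h = 15.96 kWh
Total energy = 555.96 kWh
Cost = 555.96 × €0.19 = €105.63

€105.63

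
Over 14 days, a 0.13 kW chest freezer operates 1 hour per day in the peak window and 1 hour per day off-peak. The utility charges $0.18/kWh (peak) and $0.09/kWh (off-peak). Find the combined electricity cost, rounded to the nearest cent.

$0.49

Peak energy = 0.13 kW × 1 h × 14 = 1.82 kWh
Off-peak energy = 0.13 kW × 1 h × 14 = 1.82 kWh
Cost = 1.82 × $0.18 + 1.82 × $0.09 = $0.3276 + $0.1638 = $0.49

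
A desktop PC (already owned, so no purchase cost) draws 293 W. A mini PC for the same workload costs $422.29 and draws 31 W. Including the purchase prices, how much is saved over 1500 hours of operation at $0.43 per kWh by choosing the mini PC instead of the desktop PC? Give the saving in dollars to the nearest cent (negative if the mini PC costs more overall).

desktop PC: $0.00 + (293/1000) kW × 1500 h × $0.43 = $0.00 + $188.985 = $188.985
mini PC: $422.29 + (31/1000) kW × 1500 h × $0.43 = $422.29 + $19.995 = $442.285
Saving = $188.985 − $442.285 = −$253.3

-$253.30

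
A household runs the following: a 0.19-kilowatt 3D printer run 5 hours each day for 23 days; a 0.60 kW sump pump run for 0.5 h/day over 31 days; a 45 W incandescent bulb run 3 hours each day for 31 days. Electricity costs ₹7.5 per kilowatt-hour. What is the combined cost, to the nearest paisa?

₹265.01

3D printer: Runtime = 5 h/day × 23 days = 115 h
3D printer: 0.19 kW × 115 h = 21.85 kWh
sump pump: Runtime = 0.5 h/day × 31 days = 15.5 h
sump pump: 0.6 kW × 15.5 h = 9.3 kWh
incandescent bulb: Runtime = 3 h/day × 31 days = 93 h
incandescent bulb: 0.045 kW × 93 h = 4.185 kWh
Total energy = 35.335 kWh
Cost = 35.335 × ₹7.5 = ₹265.01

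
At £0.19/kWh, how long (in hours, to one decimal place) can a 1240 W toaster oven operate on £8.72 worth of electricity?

37.0 h

Energy available = £8.72 ÷ £0.19/kWh = 45.8947 kWh
Hours = 45.8947 kWh ÷ 1.24 kW = 37.0 h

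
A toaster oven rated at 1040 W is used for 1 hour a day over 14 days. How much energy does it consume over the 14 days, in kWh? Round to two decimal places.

14.56 kWh

Runtime = 1 h/day × 14 days = 14 h
Energy = 1.04 kW × 14 h = 14.56 kWh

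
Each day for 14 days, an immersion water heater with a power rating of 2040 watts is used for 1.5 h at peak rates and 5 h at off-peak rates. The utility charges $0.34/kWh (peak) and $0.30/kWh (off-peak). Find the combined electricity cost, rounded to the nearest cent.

$57.41

Peak energy = 2.04 kW × 1.5 h × 14 = 42.84 kWh
Off-peak energy = 2.04 kW × 5 h × 14 = 142.8 kWh
Cost = 42.84 × $0.34 + 142.8 × $0.30 = $14.5656 + $42.84 = $57.41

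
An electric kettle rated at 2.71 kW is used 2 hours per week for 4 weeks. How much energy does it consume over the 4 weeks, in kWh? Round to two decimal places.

Runtime = 2 h/week × 4 weeks = 8 h
Energy = 2.71 kW × 8 h = 21.68 kWh

21.68 kWh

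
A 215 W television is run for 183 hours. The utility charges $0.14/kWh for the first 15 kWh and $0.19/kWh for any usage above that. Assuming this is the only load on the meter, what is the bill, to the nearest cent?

$6.73

Energy = 0.215 kW × 183 h = 39.345 kWh
Tier 1 (0–15 kWh): 15 × $0.14 = $2.1
Above 15 kWh: 24.345 × $0.19 = $4.62555
Bill = $6.73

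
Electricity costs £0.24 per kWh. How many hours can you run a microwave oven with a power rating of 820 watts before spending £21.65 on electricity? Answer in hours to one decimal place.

110.0 h

Energy available = £21.65 ÷ £0.24/kWh = 90.2083 kWh
Hours = 90.2083 kWh ÷ 0.82 kW = 110.0 h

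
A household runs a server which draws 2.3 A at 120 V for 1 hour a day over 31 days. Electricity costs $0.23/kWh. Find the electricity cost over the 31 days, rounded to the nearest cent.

Power = 2.3 A × 120 V = 276 W = 0.276 kW
Runtime = 1 h/day × 31 days = 31 h
Energy = 0.276 kW × 31 h = 8.556 kWh
Cost = 8.556 kWh × $0.23/kWh = $1.97

$1.97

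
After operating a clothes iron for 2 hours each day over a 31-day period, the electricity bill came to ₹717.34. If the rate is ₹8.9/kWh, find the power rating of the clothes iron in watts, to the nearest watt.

Energy = ₹717.34 ÷ ₹8.9/kWh = 80.6 kWh
Runtime = 2 h/day × 31 days = 62 h
Power = 80.6 kWh ÷ 62 h = 1.3 kW = 1300 W

1300 W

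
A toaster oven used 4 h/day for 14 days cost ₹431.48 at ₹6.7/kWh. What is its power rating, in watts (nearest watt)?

1150 W

Energy = ₹431.48 ÷ ₹6.7/kWh = 64.4 kWh
Runtime = 4 h/day × 14 days = 56 h
Power = 64.4 kWh ÷ 56 h = 1.15 kW = 1150 W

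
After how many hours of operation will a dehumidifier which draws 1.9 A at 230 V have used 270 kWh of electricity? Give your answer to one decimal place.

617.8 h

Power = 1.9 A × 230 V = 437 W = 0.437 kW
Hours = 270 kWh ÷ 0.437 kW = 617.8 h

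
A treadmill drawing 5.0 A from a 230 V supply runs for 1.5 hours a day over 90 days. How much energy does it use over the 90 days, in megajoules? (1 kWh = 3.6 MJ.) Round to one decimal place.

558.9 MJ

Power = 5.0 A × 230 V = 1150 W = 1.15 kW
Runtime = 1.5 h/day × 90 days = 135 h
Energy = 1.15 kW × 135 h = 155.25 kWh
= 155.25 × 3.6 MJ = 558.9 MJ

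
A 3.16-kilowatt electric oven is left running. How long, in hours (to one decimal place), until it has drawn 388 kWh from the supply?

122.8 h

Hours = 388 kWh ÷ 3.16 kW = 122.8 h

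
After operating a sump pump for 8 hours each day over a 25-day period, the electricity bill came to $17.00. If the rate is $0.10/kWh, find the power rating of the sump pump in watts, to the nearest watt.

850 W

Energy = $17.00 ÷ $0.10/kWh = 170 kWh
Runtime = 8 h/day × 25 days = 200 h
Power = 170 kWh ÷ 200 h = 0.85 kW = 850 W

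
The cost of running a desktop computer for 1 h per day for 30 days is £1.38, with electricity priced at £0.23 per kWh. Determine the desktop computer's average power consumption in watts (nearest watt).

Energy = £1.38 ÷ £0.23/kWh = 6 kWh
Runtime = 1 h/day × 30 days = 30 h
Power = 6 kWh ÷ 30 h = 0.2 kW = 200 W

200 W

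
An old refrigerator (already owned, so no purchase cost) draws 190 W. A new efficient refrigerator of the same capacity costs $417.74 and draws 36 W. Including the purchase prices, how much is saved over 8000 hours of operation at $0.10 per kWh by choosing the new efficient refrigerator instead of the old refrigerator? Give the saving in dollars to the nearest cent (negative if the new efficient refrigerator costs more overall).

old refrigerator: $0.00 + (190/1000) kW × 8000 h × $0.10 = $0.00 + $152 = $152
new efficient refrigerator: $417.74 + (36/1000) kW × 8000 h × $0.10 = $417.74 + $28.8 = $446.54
Saving = $152 − $446.54 = −$294.54

-$294.54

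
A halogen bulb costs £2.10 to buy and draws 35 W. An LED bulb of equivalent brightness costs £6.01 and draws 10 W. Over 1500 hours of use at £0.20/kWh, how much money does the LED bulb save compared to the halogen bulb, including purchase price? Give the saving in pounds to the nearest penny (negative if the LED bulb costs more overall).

£3.59

halogen bulb: £2.10 + (35/1000) kW × 1500 h × £0.20 = £2.10 + £10.5 = £12.6
LED bulb: £6.01 + (10/1000) kW × 1500 h × £0.20 = £6.01 + £3 = £9.01
Saving = £12.6 − £9.01 = £3.59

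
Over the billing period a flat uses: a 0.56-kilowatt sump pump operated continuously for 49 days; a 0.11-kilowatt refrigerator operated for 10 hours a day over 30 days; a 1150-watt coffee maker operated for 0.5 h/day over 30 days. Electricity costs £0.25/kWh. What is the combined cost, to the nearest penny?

sump pump: Runtime = 24 h × 49 = 1176 h
sump pump: 0.56 kW × 1176 h = 658.56 kWh
refrigerator: Runtime = 10 h/day × 30 days = 300 h
refrigerator: 0.11 kW × 300 h = 33 kWh
coffee maker: Runtime = 0.5 h/day × 30 days = 15 h
coffee maker: 1.15 kW × 15 h = 17.25 kWh
Total energy = 708.81 kWh
Cost = 708.81 × £0.25 = £177.20

£177.20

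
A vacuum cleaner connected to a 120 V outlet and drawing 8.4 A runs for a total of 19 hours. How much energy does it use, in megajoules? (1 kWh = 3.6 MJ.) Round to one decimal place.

68.9 MJ

Power = 8.4 A × 120 V = 1008 W = 1.008 kW
Energy = 1.008 kW × 19 h = 19.152 kWh
= 19.152 × 3.6 MJ = 68.9 MJ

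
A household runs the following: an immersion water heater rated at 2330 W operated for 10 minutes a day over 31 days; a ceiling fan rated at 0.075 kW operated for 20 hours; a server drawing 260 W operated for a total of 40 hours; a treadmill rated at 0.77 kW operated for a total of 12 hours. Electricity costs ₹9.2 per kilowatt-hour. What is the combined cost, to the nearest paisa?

immersion water heater: Runtime = 10 min × 31 = 310 min = 5.166666… h
immersion water heater: 2.33 kW × 5.166666… h = 12.038333… kWh
ceiling fan: 0.075 kW × 20 h = 1.5 kWh
server: 0.26 kW × 40 h = 10.4 kWh
treadmill: 0.77 kW × 12 h = 9.24 kWh
Total energy = 33.178333… kWh
Cost = 33.178333… × ₹9.2 = ₹305.24

₹305.24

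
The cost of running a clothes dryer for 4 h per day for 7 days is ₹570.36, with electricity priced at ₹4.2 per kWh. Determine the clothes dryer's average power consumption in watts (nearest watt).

4850 W

Energy = ₹570.36 ÷ ₹4.2/kWh = 135.8 kWh
Runtime = 4 h/day × 7 days = 28 h
Power = 135.8 kWh ÷ 28 h = 4.85 kW = 4850 W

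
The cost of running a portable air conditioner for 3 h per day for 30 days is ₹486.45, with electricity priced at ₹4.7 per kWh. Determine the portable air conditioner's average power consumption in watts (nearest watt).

Energy = ₹486.45 ÷ ₹4.7/kWh = 103.5 kWh
Runtime = 3 h/day × 30 days = 90 h
Power = 103.5 kWh ÷ 90 h = 1.15 kW = 1150 W

1150 W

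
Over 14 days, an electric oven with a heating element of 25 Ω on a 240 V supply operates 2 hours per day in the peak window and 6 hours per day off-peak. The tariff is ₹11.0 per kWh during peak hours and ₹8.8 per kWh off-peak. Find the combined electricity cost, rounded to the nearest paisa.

Power = V²/R = 240²/25 = 2304 W = 2.304 kW
Peak energy = 2.304 kW × 2 h × 14 = 64.512 kWh
Off-peak energy = 2.304 kW × 6 h × 14 = 193.536 kWh
Cost = 64.512 × ₹11.0 + 193.536 × ₹8.8 = ₹709.632 + ₹1703.1168 = ₹2412.75

₹2412.75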